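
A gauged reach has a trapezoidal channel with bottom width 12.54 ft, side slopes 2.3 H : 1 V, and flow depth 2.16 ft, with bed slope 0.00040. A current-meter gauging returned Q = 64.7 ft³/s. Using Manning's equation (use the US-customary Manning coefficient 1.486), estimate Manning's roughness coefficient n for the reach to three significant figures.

A = (b + z·y)·y = (12.54 + 2.3×2.16)×2.16 = 37.82 ft²
P = b + 2y√(1+z²) = 12.54 + 2×2.16×√(1+2.3²) = 23.37 ft
R = A/P = 37.82/23.37 = 1.618 ft
n = (1.486/Q)·A·R^(2/3)·S^(1/2) = (1.486/64.7) × 37.82 × 1.378 × 0.02000 = 0.02394

0.0239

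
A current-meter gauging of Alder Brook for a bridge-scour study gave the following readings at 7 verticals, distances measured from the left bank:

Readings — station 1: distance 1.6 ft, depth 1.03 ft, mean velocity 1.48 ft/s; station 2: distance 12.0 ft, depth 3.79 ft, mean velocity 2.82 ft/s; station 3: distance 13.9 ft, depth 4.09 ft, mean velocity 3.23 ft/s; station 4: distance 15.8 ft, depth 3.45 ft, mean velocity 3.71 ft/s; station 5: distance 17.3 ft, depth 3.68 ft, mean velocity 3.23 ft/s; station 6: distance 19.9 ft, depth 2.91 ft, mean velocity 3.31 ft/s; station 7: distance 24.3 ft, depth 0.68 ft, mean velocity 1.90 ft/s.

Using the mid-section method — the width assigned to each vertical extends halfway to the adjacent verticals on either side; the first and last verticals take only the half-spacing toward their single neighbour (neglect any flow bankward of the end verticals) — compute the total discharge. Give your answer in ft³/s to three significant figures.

181 ft³/s

w_1 = (12.0 − 1.6)/2 = 5.2 ft; q_1 = 1.48 × 1.03 × 5.2 = 7.927 ft³/s
w_2 = (13.9 − 1.6)/2 = 6.15 ft; q_2 = 2.82 × 3.79 × 6.15 = 65.73 ft³/s
w_3 = (15.8 − 12.0)/2 = 1.9 ft; q_3 = 3.23 × 4.09 × 1.9 = 25.10 ft³/s
w_4 = (17.3 − 13.9)/2 = 1.7 ft; q_4 = 3.71 × 3.45 × 1.7 = 21.76 ft³/s
w_5 = (19.9 − 15.8)/2 = 2.05 ft; q_5 = 3.23 × 3.68 × 2.05 = 24.37 ft³/s
w_6 = (24.3 − 17.3)/2 = 3.5 ft; q_6 = 3.31 × 2.91 × 3.5 = 33.71 ft³/s
w_7 = (24.3 − 19.9)/2 = 2.2 ft; q_7 = 1.90 × 0.68 × 2.2 = 2.842 ft³/s
Q = Σ qᵢ = 181.4 ft³/s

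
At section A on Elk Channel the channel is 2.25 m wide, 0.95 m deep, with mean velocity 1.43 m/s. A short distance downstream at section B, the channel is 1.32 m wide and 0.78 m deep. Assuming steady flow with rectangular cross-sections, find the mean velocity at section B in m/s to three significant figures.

Q = A₁V₁ = (2.25×0.95) × 1.43 = 3.057 m³/s
A₂ = 1.32 × 0.78 = 1.030 m²
V₂ = Q/A₂ = 3.057/1.030 = 2.969 m/s

2.97 m/s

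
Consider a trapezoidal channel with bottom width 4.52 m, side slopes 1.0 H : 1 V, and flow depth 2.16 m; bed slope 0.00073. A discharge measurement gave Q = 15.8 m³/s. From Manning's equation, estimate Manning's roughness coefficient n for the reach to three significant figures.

A = (b + z·y)·y = (4.52 + 1.0×2.16)×2.16 = 14.43 m²
P = b + 2y√(1+z²) = 4.52 + 2×2.16×√(1+1.0²) = 10.63 m
R = A/P = 14.43/10.63 = 1.357 m
n = (1/Q)·A·R^(2/3)·S^(1/2) = (1/15.8) × 14.43 × 1.226 × 0.02702 = 0.03025

0.0302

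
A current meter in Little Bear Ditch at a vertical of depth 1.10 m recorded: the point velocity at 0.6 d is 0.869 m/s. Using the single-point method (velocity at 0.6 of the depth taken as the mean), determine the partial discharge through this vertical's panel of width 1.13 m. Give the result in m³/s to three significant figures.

1.08 m³/s

v̄ = v₀.₆ = 0.869 m/s
q = v̄ × d × w = 0.8690 × 1.10 × 1.13 = 1.080 m³/s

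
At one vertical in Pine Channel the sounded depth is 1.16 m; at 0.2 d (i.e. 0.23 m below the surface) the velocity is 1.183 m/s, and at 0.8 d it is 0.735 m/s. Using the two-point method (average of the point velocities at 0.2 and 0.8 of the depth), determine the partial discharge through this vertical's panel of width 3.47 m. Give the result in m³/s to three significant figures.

v̄ = (1.183 + 0.735) / 2 = 0.9590 m/s
q = v̄ × d × w = 0.9590 × 1.16 × 3.47 = 3.860 m³/s

3.86 m³/s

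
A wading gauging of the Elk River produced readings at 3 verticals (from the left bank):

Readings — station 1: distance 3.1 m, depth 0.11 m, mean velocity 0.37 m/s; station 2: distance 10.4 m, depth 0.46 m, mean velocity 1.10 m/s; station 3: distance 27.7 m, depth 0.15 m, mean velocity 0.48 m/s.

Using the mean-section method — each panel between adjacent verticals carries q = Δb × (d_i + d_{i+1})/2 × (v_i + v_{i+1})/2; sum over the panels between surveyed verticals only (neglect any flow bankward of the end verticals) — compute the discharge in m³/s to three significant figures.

5.70 m³/s

Panel 1-2: Δb = 7.3 m, d̄ = (0.11+0.46)/2 = 0.285, v̄ = (0.37+1.10)/2 = 0.735 → q = 7.3×0.285×0.735 = 1.529 m³/s
Panel 2-3: Δb = 17.3 m, d̄ = (0.46+0.15)/2 = 0.305, v̄ = (1.10+0.48)/2 = 0.79 → q = 17.3×0.305×0.79 = 4.168 m³/s
Q = Σ q = 5.698 m³/s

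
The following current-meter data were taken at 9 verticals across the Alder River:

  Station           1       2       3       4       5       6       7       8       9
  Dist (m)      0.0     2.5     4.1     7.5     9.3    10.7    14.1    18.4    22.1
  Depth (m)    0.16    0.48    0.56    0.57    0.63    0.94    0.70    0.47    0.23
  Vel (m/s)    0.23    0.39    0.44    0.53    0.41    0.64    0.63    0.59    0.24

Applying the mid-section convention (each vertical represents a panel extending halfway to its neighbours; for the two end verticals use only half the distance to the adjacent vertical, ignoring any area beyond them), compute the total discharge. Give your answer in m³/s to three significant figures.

6.60 m³/s

w_1 = (2.5 − 0.0)/2 = 1.25 m; q_1 = 0.23 × 0.16 × 1.25 = 0.04600 m³/s
w_2 = (4.1 − 0.0)/2 = 2.05 m; q_2 = 0.39 × 0.48 × 2.05 = 0.3838 m³/s
w_3 = (7.5 − 2.5)/2 = 2.5 m; q_3 = 0.44 × 0.56 × 2.5 = 0.6160 m³/s
w_4 = (9.3 − 4.1)/2 = 2.6 m; q_4 = 0.53 × 0.57 × 2.6 = 0.7855 m³/s
w_5 = (10.7 − 7.5)/2 = 1.6 m; q_5 = 0.41 × 0.63 × 1.6 = 0.4133 m³/s
w_6 = (14.1 − 9.3)/2 = 2.4 m; q_6 = 0.64 × 0.94 × 2.4 = 1.444 m³/s
w_7 = (18.4 − 10.7)/2 = 3.85 m; q_7 = 0.63 × 0.70 × 3.85 = 1.698 m³/s
w_8 = (22.1 − 14.1)/2 = 4 m; q_8 = 0.59 × 0.47 × 4 = 1.109 m³/s
w_9 = (22.1 − 18.4)/2 = 1.85 m; q_9 = 0.24 × 0.23 × 1.85 = 0.1021 m³/s
Q = Σ qᵢ = 6.598 m³/s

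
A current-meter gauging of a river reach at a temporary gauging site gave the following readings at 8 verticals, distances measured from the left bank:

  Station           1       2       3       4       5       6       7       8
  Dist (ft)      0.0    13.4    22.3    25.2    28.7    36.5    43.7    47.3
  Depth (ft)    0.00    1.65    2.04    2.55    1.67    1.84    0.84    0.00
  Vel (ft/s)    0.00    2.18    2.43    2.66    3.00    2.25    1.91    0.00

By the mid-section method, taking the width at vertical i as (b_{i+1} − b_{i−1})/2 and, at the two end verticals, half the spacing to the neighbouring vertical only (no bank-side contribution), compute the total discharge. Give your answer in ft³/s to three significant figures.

159 ft³/s

w_2 = (22.3 − 0.0)/2 = 11.15 ft; q_2 = 2.18 × 1.65 × 11.15 = 40.11 ft³/s
w_3 = (25.2 − 13.4)/2 = 5.9 ft; q_3 = 2.43 × 2.04 × 5.9 = 29.25 ft³/s
w_4 = (28.7 − 22.3)/2 = 3.2 ft; q_4 = 2.66 × 2.55 × 3.2 = 21.71 ft³/s
w_5 = (36.5 − 25.2)/2 = 5.65 ft; q_5 = 3.00 × 1.67 × 5.65 = 28.31 ft³/s
w_6 = (43.7 − 28.7)/2 = 7.5 ft; q_6 = 2.25 × 1.84 × 7.5 = 31.05 ft³/s
w_7 = (47.3 − 36.5)/2 = 5.4 ft; q_7 = 1.91 × 0.84 × 5.4 = 8.664 ft³/s
Stations 1, 8 contribute zero (depth or velocity is 0).
Q = Σ qᵢ = 159.1 ft³/s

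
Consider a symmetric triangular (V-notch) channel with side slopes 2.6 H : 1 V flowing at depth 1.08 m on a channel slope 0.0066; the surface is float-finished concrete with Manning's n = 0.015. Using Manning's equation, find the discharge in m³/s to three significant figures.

A = z·y² = 2.6×1.08² = 3.033 m²
P = 2y√(1+z²) = 2×1.08×√(1+2.6²) = 6.017 m
R = A/P = 3.033/6.017 = 0.5040 m
Q = (1/n)·A·R^(2/3)·S^(1/2) = (1/0.015) × 3.033 × 0.5040^(2/3) × 0.0066^(1/2) = 10.40 m³/s

10.4 m³/s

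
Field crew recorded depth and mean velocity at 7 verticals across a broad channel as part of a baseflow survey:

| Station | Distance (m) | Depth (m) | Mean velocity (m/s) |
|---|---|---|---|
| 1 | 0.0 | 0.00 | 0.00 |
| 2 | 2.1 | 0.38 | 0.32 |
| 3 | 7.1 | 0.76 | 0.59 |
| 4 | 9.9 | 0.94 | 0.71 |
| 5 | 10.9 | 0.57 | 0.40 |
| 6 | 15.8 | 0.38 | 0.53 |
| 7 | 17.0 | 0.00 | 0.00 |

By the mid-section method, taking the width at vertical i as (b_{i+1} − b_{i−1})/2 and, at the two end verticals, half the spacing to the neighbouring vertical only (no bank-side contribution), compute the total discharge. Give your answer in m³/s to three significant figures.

4.74 m³/s

w_2 = (7.1 − 0.0)/2 = 3.55 m; q_2 = 0.32 × 0.38 × 3.55 = 0.4317 m³/s
w_3 = (9.9 − 2.1)/2 = 3.9 m; q_3 = 0.59 × 0.76 × 3.9 = 1.749 m³/s
w_4 = (10.9 − 7.1)/2 = 1.9 m; q_4 = 0.71 × 0.94 × 1.9 = 1.268 m³/s
w_5 = (15.8 − 9.9)/2 = 2.95 m; q_5 = 0.40 × 0.57 × 2.95 = 0.6726 m³/s
w_6 = (17.0 − 10.9)/2 = 3.05 m; q_6 = 0.53 × 0.38 × 3.05 = 0.6143 m³/s
Stations 1, 7 contribute zero (depth or velocity is 0).
Q = Σ qᵢ = 4.735 m³/s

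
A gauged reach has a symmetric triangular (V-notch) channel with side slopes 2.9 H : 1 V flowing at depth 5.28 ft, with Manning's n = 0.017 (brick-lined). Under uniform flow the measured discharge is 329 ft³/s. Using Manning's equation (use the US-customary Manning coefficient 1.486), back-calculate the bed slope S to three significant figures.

A = z·y² = 2.9×5.28² = 80.85 ft²
P = 2y√(1+z²) = 2×5.28×√(1+2.9²) = 32.39 ft
R = A/P = 80.85/32.39 = 2.496 ft
S = (Q·n / (1.486·A·R^(2/3)))² = (329×0.017 / (1.486×80.85×1.840))² = 0.0006402

0.000640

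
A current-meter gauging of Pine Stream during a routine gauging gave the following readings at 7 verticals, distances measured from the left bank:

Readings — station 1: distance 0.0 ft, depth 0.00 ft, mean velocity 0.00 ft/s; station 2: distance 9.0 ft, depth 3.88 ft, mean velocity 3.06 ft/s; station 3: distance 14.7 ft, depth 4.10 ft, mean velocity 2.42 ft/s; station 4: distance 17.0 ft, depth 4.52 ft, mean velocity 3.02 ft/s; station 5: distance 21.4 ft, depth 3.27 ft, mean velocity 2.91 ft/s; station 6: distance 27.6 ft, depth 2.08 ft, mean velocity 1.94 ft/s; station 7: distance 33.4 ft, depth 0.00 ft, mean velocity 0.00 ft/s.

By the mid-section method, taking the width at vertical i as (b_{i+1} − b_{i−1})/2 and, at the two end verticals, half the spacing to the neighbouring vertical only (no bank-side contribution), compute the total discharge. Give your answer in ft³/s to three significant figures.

w_2 = (14.7 − 0.0)/2 = 7.35 ft; q_2 = 3.06 × 3.88 × 7.35 = 87.27 ft³/s
w_3 = (17.0 − 9.0)/2 = 4 ft; q_3 = 2.42 × 4.10 × 4 = 39.69 ft³/s
w_4 = (21.4 − 14.7)/2 = 3.35 ft; q_4 = 3.02 × 4.52 × 3.35 = 45.73 ft³/s
w_5 = (27.6 − 17.0)/2 = 5.3 ft; q_5 = 2.91 × 3.27 × 5.3 = 50.43 ft³/s
w_6 = (33.4 − 21.4)/2 = 6 ft; q_6 = 1.94 × 2.08 × 6 = 24.21 ft³/s
Stations 1, 7 contribute zero (depth or velocity is 0).
Q = Σ qᵢ = 247.3 ft³/s

247 ft³/s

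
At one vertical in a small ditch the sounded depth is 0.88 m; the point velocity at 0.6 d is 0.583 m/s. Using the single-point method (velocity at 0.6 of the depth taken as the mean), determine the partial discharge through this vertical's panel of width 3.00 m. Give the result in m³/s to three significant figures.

v̄ = v₀.₆ = 0.583 m/s
q = v̄ × d × w = 0.5830 × 0.88 × 3.00 = 1.539 m³/s

1.54 m³/s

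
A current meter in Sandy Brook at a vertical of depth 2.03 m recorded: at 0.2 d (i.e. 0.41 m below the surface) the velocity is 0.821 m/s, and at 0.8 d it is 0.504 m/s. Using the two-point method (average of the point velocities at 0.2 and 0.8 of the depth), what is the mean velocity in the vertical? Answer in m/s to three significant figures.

0.663 m/s

v̄ = (0.821 + 0.504) / 2 = 0.6625 m/s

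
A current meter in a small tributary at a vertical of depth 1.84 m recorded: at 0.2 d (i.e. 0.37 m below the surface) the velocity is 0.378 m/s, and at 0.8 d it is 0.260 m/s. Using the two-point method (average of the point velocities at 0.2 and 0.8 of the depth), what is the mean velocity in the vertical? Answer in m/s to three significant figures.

v̄ = (0.378 + 0.260) / 2 = 0.3190 m/s

0.319 m/s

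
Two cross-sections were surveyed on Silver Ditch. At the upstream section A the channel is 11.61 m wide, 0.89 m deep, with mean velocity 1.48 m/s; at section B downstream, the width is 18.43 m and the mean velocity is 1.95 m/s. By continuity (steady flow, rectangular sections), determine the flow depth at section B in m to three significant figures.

0.426 m

Q = A₁V₁ = (11.61×0.89) × 1.48 = 15.29 m³/s
d₂ = Q/(b₂ V₂) = 15.29/(18.43×1.95) = 0.4255 m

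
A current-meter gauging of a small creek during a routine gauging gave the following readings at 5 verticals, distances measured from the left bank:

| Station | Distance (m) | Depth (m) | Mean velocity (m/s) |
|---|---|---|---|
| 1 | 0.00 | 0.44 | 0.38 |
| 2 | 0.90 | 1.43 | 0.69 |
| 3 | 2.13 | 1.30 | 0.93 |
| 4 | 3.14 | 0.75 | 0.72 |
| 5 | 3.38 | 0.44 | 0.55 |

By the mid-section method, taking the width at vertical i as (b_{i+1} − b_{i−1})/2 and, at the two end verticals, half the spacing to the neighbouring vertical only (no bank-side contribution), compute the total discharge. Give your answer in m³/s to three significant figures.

2.85 m³/s

w_1 = (0.90 − 0.00)/2 = 0.45 m; q_1 = 0.38 × 0.44 × 0.45 = 0.07524 m³/s
w_2 = (2.13 − 0.00)/2 = 1.065 m; q_2 = 0.69 × 1.43 × 1.065 = 1.051 m³/s
w_3 = (3.14 − 0.90)/2 = 1.12 m; q_3 = 0.93 × 1.30 × 1.12 = 1.354 m³/s
w_4 = (3.38 − 2.13)/2 = 0.625 m; q_4 = 0.72 × 0.75 × 0.625 = 0.3375 m³/s
w_5 = (3.38 − 3.14)/2 = 0.12 m; q_5 = 0.55 × 0.44 × 0.12 = 0.02904 m³/s
Q = Σ qᵢ = 2.847 m³/s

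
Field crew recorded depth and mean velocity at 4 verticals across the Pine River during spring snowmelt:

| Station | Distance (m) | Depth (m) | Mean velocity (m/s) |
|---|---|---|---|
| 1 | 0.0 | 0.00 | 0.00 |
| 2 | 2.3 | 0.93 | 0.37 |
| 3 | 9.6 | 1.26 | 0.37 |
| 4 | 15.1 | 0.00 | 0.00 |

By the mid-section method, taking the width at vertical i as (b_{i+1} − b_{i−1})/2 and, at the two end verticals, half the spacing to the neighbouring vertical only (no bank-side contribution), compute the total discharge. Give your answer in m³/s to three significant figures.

w_2 = (9.6 − 0.0)/2 = 4.8 m; q_2 = 0.37 × 0.93 × 4.8 = 1.652 m³/s
w_3 = (15.1 − 2.3)/2 = 6.4 m; q_3 = 0.37 × 1.26 × 6.4 = 2.984 m³/s
Stations 1, 4 contribute zero (depth or velocity is 0).
Q = Σ qᵢ = 4.635 m³/s

4.64 m³/s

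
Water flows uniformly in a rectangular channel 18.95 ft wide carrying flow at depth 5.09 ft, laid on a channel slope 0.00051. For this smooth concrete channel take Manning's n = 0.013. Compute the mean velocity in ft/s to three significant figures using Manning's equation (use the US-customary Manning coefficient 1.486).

5.73 ft/s

A = b·y = 18.95 × 5.09 = 96.46 ft²
P = b + 2y = 18.95 + 2×5.09 = 29.13 ft
R = A/P = 96.46/29.13 = 3.311 ft
Q = (1.486/n)·A·R^(2/3)·S^(1/2) = (1.486/0.013) × 96.46 × 3.311^(2/3) × 0.00051^(1/2) = 553.2 ft³/s
V = Q/A = 553.2/96.46 = 5.735 ft/s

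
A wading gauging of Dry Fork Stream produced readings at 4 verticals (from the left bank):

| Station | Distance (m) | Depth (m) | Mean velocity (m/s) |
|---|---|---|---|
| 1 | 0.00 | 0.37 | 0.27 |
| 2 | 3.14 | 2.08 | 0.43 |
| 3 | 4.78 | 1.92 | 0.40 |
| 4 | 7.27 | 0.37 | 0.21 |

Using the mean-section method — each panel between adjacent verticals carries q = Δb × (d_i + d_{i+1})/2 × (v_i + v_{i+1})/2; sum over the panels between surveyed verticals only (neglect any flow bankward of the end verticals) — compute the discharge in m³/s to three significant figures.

3.58 m³/s

Panel 1-2: Δb = 3.14 m, d̄ = (0.37+2.08)/2 = 1.225, v̄ = (0.27+0.43)/2 = 0.35 → q = 3.14×1.225×0.35 = 1.346 m³/s
Panel 2-3: Δb = 1.64 m, d̄ = (2.08+1.92)/2 = 2, v̄ = (0.43+0.40)/2 = 0.415 → q = 1.64×2×0.415 = 1.361 m³/s
Panel 3-4: Δb = 2.49 m, d̄ = (1.92+0.37)/2 = 1.145, v̄ = (0.40+0.21)/2 = 0.305 → q = 2.49×1.145×0.305 = 0.8696 m³/s
Q = Σ q = 3.577 m³/s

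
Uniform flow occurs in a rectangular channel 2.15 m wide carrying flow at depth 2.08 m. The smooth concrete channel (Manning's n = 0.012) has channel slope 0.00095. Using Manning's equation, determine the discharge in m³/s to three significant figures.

9.13 m³/s

A = b·y = 2.15 × 2.08 = 4.472 m²
P = b + 2y = 2.15 + 2×2.08 = 6.310 m
R = A/P = 4.472/6.310 = 0.7087 m
Q = (1/n)·A·R^(2/3)·S^(1/2) = (1/0.012) × 4.472 × 0.7087^(2/3) × 0.00095^(1/2) = 9.131 m³/s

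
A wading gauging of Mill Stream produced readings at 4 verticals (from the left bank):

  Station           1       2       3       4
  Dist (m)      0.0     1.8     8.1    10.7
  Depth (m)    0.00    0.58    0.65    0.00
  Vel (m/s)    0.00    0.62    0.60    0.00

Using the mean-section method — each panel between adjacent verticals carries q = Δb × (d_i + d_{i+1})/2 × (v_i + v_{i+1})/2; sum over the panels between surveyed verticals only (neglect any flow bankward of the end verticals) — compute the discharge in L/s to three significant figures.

2780 L/s

Panel 1-2: Δb = 1.8 m, d̄ = (0.00+0.58)/2 = 0.29, v̄ = (0.00+0.62)/2 = 0.31 → q = 1.8×0.29×0.31 = 0.1618 m³/s
Panel 2-3: Δb = 6.3 m, d̄ = (0.58+0.65)/2 = 0.615, v̄ = (0.62+0.60)/2 = 0.61 → q = 6.3×0.615×0.61 = 2.363 m³/s
Panel 3-4: Δb = 2.6 m, d̄ = (0.65+0.00)/2 = 0.325, v̄ = (0.60+0.00)/2 = 0.3 → q = 2.6×0.325×0.3 = 0.2535 m³/s
Q = Σ q = 2.779 m³/s
= 2.779 × 1000 = 2779 L/s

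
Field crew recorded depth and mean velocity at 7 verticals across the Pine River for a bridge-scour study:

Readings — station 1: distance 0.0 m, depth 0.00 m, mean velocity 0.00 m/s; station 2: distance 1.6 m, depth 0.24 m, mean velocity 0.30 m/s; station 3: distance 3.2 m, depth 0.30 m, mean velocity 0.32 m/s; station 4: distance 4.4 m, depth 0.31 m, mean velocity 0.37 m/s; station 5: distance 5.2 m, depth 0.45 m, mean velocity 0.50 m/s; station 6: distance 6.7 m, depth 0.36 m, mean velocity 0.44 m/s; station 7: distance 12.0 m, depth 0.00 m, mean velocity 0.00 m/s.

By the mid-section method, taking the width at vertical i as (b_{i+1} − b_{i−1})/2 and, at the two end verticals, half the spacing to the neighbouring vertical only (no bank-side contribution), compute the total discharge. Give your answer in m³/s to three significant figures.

w_2 = (3.2 − 0.0)/2 = 1.6 m; q_2 = 0.30 × 0.24 × 1.6 = 0.1152 m³/s
w_3 = (4.4 − 1.6)/2 = 1.4 m; q_3 = 0.32 × 0.30 × 1.4 = 0.1344 m³/s
w_4 = (5.2 − 3.2)/2 = 1 m; q_4 = 0.37 × 0.31 × 1 = 0.1147 m³/s
w_5 = (6.7 − 4.4)/2 = 1.15 m; q_5 = 0.50 × 0.45 × 1.15 = 0.2588 m³/s
w_6 = (12.0 − 5.2)/2 = 3.4 m; q_6 = 0.44 × 0.36 × 3.4 = 0.5386 m³/s
Stations 1, 7 contribute zero (depth or velocity is 0).
Q = Σ qᵢ = 1.162 m³/s

1.16 m³/s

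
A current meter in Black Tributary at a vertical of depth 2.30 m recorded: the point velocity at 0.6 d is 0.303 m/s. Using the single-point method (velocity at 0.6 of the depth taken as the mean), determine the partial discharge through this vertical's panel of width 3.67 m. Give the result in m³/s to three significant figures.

v̄ = v₀.₆ = 0.303 m/s
q = v̄ × d × w = 0.3030 × 2.30 × 3.67 = 2.558 m³/s

2.56 m³/s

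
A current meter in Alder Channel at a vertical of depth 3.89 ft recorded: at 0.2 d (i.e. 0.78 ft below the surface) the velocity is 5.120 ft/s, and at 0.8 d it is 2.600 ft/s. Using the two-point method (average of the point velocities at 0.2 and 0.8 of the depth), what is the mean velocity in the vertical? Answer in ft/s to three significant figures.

3.86 ft/s

v̄ = (5.120 + 2.600) / 2 = 3.860 ft/s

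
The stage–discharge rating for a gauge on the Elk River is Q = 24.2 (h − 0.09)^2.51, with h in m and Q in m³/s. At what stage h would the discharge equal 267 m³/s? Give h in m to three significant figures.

h − h₀ = (Q/C)^(1/b) = (267/24.2)^(1/2.51) = 2.603 m
h = 0.09 + 2.603 = 2.693 m

2.69 m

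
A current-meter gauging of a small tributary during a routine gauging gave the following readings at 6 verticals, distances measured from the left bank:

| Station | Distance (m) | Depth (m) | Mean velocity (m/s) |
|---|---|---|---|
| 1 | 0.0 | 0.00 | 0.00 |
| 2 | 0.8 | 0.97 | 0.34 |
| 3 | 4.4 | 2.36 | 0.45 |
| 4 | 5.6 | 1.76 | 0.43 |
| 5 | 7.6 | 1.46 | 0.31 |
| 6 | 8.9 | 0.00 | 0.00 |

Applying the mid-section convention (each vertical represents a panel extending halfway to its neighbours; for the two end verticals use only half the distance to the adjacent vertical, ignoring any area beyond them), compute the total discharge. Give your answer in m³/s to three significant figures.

5.23 m³/s

w_2 = (4.4 − 0.0)/2 = 2.2 m; q_2 = 0.34 × 0.97 × 2.2 = 0.7256 m³/s
w_3 = (5.6 − 0.8)/2 = 2.4 m; q_3 = 0.45 × 2.36 × 2.4 = 2.549 m³/s
w_4 = (7.6 − 4.4)/2 = 1.6 m; q_4 = 0.43 × 1.76 × 1.6 = 1.211 m³/s
w_5 = (8.9 − 5.6)/2 = 1.65 m; q_5 = 0.31 × 1.46 × 1.65 = 0.7468 m³/s
Stations 1, 6 contribute zero (depth or velocity is 0).
Q = Σ qᵢ = 5.232 m³/s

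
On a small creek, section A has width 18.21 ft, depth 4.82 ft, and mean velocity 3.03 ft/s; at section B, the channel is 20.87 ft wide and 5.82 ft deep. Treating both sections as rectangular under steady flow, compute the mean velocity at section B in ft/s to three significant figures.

2.19 ft/s

Q = A₁V₁ = (18.21×4.82) × 3.03 = 265.9 ft³/s
A₂ = 20.87 × 5.82 = 121.5 ft²
V₂ = Q/A₂ = 265.9/121.5 = 2.190 ft/s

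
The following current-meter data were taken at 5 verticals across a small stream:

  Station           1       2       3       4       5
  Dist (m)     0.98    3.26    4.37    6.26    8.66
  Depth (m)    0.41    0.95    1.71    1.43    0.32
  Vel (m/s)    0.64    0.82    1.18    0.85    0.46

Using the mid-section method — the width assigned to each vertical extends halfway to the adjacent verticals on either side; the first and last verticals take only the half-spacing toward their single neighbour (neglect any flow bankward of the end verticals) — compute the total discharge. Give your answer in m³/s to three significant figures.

w_1 = (3.26 − 0.98)/2 = 1.14 m; q_1 = 0.64 × 0.41 × 1.14 = 0.2991 m³/s
w_2 = (4.37 − 0.98)/2 = 1.695 m; q_2 = 0.82 × 0.95 × 1.695 = 1.320 m³/s
w_3 = (6.26 − 3.26)/2 = 1.5 m; q_3 = 1.18 × 1.71 × 1.5 = 3.027 m³/s
w_4 = (8.66 − 4.37)/2 = 2.145 m; q_4 = 0.85 × 1.43 × 2.145 = 2.607 m³/s
w_5 = (8.66 − 6.26)/2 = 1.2 m; q_5 = 0.46 × 0.32 × 1.2 = 0.1766 m³/s
Q = Σ qᵢ = 7.430 m³/s

7.43 m³/s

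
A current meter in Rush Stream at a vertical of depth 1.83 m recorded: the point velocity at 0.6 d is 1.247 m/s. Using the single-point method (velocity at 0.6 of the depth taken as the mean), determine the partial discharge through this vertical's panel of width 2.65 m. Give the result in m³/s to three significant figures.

6.05 m³/s

v̄ = v₀.₆ = 1.247 m/s
q = v̄ × d × w = 1.247 × 1.83 × 2.65 = 6.047 m³/s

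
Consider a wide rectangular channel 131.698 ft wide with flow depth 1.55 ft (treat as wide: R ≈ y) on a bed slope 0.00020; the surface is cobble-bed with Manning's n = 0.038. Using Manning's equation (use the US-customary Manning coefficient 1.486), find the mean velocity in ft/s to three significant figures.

A = b·y = 131.698 × 1.55 = 204.1 ft²
Wide channel: R ≈ y = 1.55 ft
Q = (1.486/n)·A·R^(2/3)·S^(1/2) = (1.486/0.038) × 204.1 × 1.550^(2/3) × 0.00020^(1/2) = 151.2 ft³/s
V = Q/A = 151.2/204.1 = 0.7407 ft/s

0.741 ft/s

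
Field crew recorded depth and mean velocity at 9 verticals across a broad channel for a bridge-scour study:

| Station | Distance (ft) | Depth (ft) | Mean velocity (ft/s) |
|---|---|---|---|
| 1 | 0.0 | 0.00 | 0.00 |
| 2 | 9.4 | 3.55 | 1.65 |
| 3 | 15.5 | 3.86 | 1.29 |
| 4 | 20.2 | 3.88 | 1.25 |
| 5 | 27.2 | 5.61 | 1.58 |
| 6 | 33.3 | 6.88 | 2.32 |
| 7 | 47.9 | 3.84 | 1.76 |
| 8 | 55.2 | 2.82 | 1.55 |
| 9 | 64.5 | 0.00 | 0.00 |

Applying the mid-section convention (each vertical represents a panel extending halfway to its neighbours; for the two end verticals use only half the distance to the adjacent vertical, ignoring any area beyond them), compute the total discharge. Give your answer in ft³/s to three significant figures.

434 ft³/s

w_2 = (15.5 − 0.0)/2 = 7.75 ft; q_2 = 1.65 × 3.55 × 7.75 = 45.40 ft³/s
w_3 = (20.2 − 9.4)/2 = 5.4 ft; q_3 = 1.29 × 3.86 × 5.4 = 26.89 ft³/s
w_4 = (27.2 − 15.5)/2 = 5.85 ft; q_4 = 1.25 × 3.88 × 5.85 = 28.37 ft³/s
w_5 = (33.3 − 20.2)/2 = 6.55 ft; q_5 = 1.58 × 5.61 × 6.55 = 58.06 ft³/s
w_6 = (47.9 − 27.2)/2 = 10.35 ft; q_6 = 2.32 × 6.88 × 10.35 = 165.2 ft³/s
w_7 = (55.2 − 33.3)/2 = 10.95 ft; q_7 = 1.76 × 3.84 × 10.95 = 74.00 ft³/s
w_8 = (64.5 − 47.9)/2 = 8.3 ft; q_8 = 1.55 × 2.82 × 8.3 = 36.28 ft³/s
Stations 1, 9 contribute zero (depth or velocity is 0).
Q = Σ qᵢ = 434.2 ft³/s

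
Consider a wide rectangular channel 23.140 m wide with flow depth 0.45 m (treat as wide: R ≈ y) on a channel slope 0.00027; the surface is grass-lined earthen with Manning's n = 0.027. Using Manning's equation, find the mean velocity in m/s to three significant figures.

0.357 m/s

A = b·y = 23.140 × 0.45 = 10.41 m²
Wide channel: R ≈ y = 0.45 m
Q = (1/n)·A·R^(2/3)·S^(1/2) = (1/0.027) × 10.41 × 0.4500^(2/3) × 0.00027^(1/2) = 3.721 m³/s
V = Q/A = 3.721/10.41 = 0.3574 m/s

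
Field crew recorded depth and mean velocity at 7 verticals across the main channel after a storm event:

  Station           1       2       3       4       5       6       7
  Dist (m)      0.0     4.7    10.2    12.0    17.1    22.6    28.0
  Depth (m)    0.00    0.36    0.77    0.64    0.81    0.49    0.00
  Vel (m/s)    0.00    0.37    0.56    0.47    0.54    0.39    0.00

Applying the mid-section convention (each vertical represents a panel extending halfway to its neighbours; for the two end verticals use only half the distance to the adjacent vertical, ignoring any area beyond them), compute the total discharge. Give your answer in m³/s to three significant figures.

6.65 m³/s

w_2 = (10.2 − 0.0)/2 = 5.1 m; q_2 = 0.37 × 0.36 × 5.1 = 0.6793 m³/s
w_3 = (12.0 − 4.7)/2 = 3.65 m; q_3 = 0.56 × 0.77 × 3.65 = 1.574 m³/s
w_4 = (17.1 − 10.2)/2 = 3.45 m; q_4 = 0.47 × 0.64 × 3.45 = 1.038 m³/s
w_5 = (22.6 − 12.0)/2 = 5.3 m; q_5 = 0.54 × 0.81 × 5.3 = 2.318 m³/s
w_6 = (28.0 − 17.1)/2 = 5.45 m; q_6 = 0.39 × 0.49 × 5.45 = 1.041 m³/s
Stations 1, 7 contribute zero (depth or velocity is 0).
Q = Σ qᵢ = 6.651 m³/s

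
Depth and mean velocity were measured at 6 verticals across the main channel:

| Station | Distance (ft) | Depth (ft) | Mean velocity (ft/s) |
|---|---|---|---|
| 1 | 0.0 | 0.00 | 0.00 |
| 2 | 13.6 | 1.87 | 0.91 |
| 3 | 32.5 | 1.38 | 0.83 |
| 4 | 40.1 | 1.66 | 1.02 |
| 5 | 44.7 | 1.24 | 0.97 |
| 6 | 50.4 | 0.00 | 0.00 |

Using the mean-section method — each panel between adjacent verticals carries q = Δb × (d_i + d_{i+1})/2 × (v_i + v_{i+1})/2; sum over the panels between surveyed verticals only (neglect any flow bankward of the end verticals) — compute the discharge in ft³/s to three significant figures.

51.5 ft³/s

Panel 1-2: Δb = 13.6 ft, d̄ = (0.00+1.87)/2 = 0.935, v̄ = (0.00+0.91)/2 = 0.455 → q = 13.6×0.935×0.455 = 5.786 ft³/s
Panel 2-3: Δb = 18.9 ft, d̄ = (1.87+1.38)/2 = 1.625, v̄ = (0.91+0.83)/2 = 0.87 → q = 18.9×1.625×0.87 = 26.72 ft³/s
Panel 3-4: Δb = 7.6 ft, d̄ = (1.38+1.66)/2 = 1.52, v̄ = (0.83+1.02)/2 = 0.925 → q = 7.6×1.52×0.925 = 10.69 ft³/s
Panel 4-5: Δb = 4.6 ft, d̄ = (1.66+1.24)/2 = 1.45, v̄ = (1.02+0.97)/2 = 0.995 → q = 4.6×1.45×0.995 = 6.637 ft³/s
Panel 5-6: Δb = 5.7 ft, d̄ = (1.24+0.00)/2 = 0.62, v̄ = (0.97+0.00)/2 = 0.485 → q = 5.7×0.62×0.485 = 1.714 ft³/s
Q = Σ q = 51.54 ft³/s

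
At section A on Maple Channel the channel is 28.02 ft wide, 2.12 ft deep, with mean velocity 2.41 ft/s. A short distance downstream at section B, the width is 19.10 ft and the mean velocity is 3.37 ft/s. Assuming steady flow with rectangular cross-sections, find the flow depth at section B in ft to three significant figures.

Q = A₁V₁ = (28.02×2.12) × 2.41 = 143.2 ft³/s
d₂ = Q/(b₂ V₂) = 143.2/(19.10×3.37) = 2.224 ft

2.22 ft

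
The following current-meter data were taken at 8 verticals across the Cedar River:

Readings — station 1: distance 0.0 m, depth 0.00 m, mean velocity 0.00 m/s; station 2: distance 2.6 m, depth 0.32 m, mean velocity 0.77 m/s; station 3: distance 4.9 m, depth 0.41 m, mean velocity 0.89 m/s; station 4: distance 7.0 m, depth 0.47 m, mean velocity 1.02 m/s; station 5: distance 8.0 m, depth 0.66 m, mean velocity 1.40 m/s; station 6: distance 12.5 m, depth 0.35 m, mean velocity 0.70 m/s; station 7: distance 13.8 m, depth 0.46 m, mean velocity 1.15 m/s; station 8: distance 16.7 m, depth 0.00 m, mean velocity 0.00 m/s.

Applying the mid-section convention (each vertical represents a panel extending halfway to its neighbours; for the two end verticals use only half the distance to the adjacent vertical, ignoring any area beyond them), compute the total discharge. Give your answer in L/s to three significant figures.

w_2 = (4.9 − 0.0)/2 = 2.45 m; q_2 = 0.77 × 0.32 × 2.45 = 0.6037 m³/s
w_3 = (7.0 − 2.6)/2 = 2.2 m; q_3 = 0.89 × 0.41 × 2.2 = 0.8028 m³/s
w_4 = (8.0 − 4.9)/2 = 1.55 m; q_4 = 1.02 × 0.47 × 1.55 = 0.7431 m³/s
w_5 = (12.5 − 7.0)/2 = 2.75 m; q_5 = 1.40 × 0.66 × 2.75 = 2.541 m³/s
w_6 = (13.8 − 8.0)/2 = 2.9 m; q_6 = 0.70 × 0.35 × 2.9 = 0.7105 m³/s
w_7 = (16.7 − 12.5)/2 = 2.1 m; q_7 = 1.15 × 0.46 × 2.1 = 1.111 m³/s
Stations 1, 8 contribute zero (depth or velocity is 0).
Q = Σ qᵢ = 6.512 m³/s
= 6.512 × 1000 = 6512 L/s

6510 L/s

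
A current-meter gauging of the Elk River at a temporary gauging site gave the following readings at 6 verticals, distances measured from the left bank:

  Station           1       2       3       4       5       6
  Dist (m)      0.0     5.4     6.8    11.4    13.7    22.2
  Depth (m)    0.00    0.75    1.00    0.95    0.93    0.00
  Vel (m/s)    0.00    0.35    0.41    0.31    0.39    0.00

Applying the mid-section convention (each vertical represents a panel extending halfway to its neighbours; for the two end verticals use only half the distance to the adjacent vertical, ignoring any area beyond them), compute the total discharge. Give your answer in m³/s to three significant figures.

w_2 = (6.8 − 0.0)/2 = 3.4 m; q_2 = 0.35 × 0.75 × 3.4 = 0.8925 m³/s
w_3 = (11.4 − 5.4)/2 = 3 m; q_3 = 0.41 × 1.00 × 3 = 1.230 m³/s
w_4 = (13.7 − 6.8)/2 = 3.45 m; q_4 = 0.31 × 0.95 × 3.45 = 1.016 m³/s
w_5 = (22.2 − 11.4)/2 = 5.4 m; q_5 = 0.39 × 0.93 × 5.4 = 1.959 m³/s
Stations 1, 6 contribute zero (depth or velocity is 0).
Q = Σ qᵢ = 5.097 m³/s

5.10 m³/s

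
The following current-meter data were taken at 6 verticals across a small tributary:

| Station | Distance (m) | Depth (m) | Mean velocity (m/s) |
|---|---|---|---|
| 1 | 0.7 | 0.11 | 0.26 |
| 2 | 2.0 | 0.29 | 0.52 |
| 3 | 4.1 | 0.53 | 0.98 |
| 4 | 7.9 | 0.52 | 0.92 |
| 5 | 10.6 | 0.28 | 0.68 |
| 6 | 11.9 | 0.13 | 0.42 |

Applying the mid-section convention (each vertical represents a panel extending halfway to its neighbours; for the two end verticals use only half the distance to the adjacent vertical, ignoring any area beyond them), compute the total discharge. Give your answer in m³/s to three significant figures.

3.78 m³/s

w_1 = (2.0 − 0.7)/2 = 0.65 m; q_1 = 0.26 × 0.11 × 0.65 = 0.01859 m³/s
w_2 = (4.1 − 0.7)/2 = 1.7 m; q_2 = 0.52 × 0.29 × 1.7 = 0.2564 m³/s
w_3 = (7.9 − 2.0)/2 = 2.95 m; q_3 = 0.98 × 0.53 × 2.95 = 1.532 m³/s
w_4 = (10.6 − 4.1)/2 = 3.25 m; q_4 = 0.92 × 0.52 × 3.25 = 1.555 m³/s
w_5 = (11.9 − 7.9)/2 = 2 m; q_5 = 0.68 × 0.28 × 2 = 0.3808 m³/s
w_6 = (11.9 − 10.6)/2 = 0.65 m; q_6 = 0.42 × 0.13 × 0.65 = 0.03549 m³/s
Q = Σ qᵢ = 3.778 m³/s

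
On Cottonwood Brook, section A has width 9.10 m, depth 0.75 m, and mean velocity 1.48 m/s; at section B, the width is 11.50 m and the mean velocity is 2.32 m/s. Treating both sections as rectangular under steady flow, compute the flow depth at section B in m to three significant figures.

Q = A₁V₁ = (9.10×0.75) × 1.48 = 10.10 m³/s
d₂ = Q/(b₂ V₂) = 10.10/(11.50×2.32) = 0.3786 m

0.379 m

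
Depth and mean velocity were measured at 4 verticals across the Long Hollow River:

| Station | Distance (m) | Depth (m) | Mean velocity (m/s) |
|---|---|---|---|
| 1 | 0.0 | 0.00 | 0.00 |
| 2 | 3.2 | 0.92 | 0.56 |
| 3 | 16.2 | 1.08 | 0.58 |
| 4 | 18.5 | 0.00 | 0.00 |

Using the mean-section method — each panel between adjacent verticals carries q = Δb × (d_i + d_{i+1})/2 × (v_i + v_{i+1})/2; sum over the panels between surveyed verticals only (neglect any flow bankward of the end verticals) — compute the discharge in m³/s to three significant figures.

Panel 1-2: Δb = 3.2 m, d̄ = (0.00+0.92)/2 = 0.46, v̄ = (0.00+0.56)/2 = 0.28 → q = 3.2×0.46×0.28 = 0.4122 m³/s
Panel 2-3: Δb = 13 m, d̄ = (0.92+1.08)/2 = 1, v̄ = (0.56+0.58)/2 = 0.57 → q = 13×1×0.57 = 7.410 m³/s
Panel 3-4: Δb = 2.3 m, d̄ = (1.08+0.00)/2 = 0.54, v̄ = (0.58+0.00)/2 = 0.29 → q = 2.3×0.54×0.29 = 0.3602 m³/s
Q = Σ q = 8.182 m³/s

8.18 m³/s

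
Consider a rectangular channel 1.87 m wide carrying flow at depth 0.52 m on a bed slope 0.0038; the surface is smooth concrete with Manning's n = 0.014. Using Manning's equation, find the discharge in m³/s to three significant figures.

2.06 m³/s

A = b·y = 1.87 × 0.52 = 0.9724 m²
P = b + 2y = 1.87 + 2×0.52 = 2.910 m
R = A/P = 0.9724/2.910 = 0.3342 m
Q = (1/n)·A·R^(2/3)·S^(1/2) = (1/0.014) × 0.9724 × 0.3342^(2/3) × 0.0038^(1/2) = 2.062 m³/s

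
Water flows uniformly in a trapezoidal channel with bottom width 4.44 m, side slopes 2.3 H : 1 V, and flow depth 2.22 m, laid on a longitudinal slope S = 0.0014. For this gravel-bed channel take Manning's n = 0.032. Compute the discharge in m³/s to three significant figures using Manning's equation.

A = (b + z·y)·y = (4.44 + 2.3×2.22)×2.22 = 21.19 m²
P = b + 2y√(1+z²) = 4.44 + 2×2.22×√(1+2.3²) = 15.58 m
R = A/P = 21.19/15.58 = 1.361 m
Q = (1/n)·A·R^(2/3)·S^(1/2) = (1/0.032) × 21.19 × 1.361^(2/3) × 0.0014^(1/2) = 30.43 m³/s

30.4 m³/s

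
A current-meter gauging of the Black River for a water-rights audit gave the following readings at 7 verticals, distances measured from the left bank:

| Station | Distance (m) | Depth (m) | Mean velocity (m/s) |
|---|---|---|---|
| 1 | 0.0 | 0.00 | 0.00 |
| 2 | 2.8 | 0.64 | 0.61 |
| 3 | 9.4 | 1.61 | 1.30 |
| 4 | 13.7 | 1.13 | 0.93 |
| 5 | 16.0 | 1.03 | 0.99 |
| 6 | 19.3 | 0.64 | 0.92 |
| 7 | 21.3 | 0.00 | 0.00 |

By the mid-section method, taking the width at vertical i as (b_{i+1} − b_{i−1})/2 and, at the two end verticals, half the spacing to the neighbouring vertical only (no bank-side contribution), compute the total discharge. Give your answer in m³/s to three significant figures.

w_2 = (9.4 − 0.0)/2 = 4.7 m; q_2 = 0.61 × 0.64 × 4.7 = 1.835 m³/s
w_3 = (13.7 − 2.8)/2 = 5.45 m; q_3 = 1.30 × 1.61 × 5.45 = 11.41 m³/s
w_4 = (16.0 − 9.4)/2 = 3.3 m; q_4 = 0.93 × 1.13 × 3.3 = 3.468 m³/s
w_5 = (19.3 − 13.7)/2 = 2.8 m; q_5 = 0.99 × 1.03 × 2.8 = 2.855 m³/s
w_6 = (21.3 − 16.0)/2 = 2.65 m; q_6 = 0.92 × 0.64 × 2.65 = 1.560 m³/s
Stations 1, 7 contribute zero (depth or velocity is 0).
Q = Σ qᵢ = 21.13 m³/s

21.1 m³/s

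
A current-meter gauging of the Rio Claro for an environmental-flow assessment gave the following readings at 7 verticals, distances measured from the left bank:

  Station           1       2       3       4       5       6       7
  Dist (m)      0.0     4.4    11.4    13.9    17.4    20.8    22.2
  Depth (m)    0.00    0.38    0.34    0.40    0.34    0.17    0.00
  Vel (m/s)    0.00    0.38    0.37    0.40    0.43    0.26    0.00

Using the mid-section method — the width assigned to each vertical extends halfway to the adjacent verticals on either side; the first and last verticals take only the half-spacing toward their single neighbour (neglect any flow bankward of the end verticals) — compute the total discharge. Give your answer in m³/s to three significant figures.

w_2 = (11.4 − 0.0)/2 = 5.7 m; q_2 = 0.38 × 0.38 × 5.7 = 0.8231 m³/s
w_3 = (13.9 − 4.4)/2 = 4.75 m; q_3 = 0.37 × 0.34 × 4.75 = 0.5976 m³/s
w_4 = (17.4 − 11.4)/2 = 3 m; q_4 = 0.40 × 0.40 × 3 = 0.4800 m³/s
w_5 = (20.8 − 13.9)/2 = 3.45 m; q_5 = 0.43 × 0.34 × 3.45 = 0.5044 m³/s
w_6 = (22.2 − 17.4)/2 = 2.4 m; q_6 = 0.26 × 0.17 × 2.4 = 0.1061 m³/s
Stations 1, 7 contribute zero (depth or velocity is 0).
Q = Σ qᵢ = 2.511 m³/s

2.51 m³/s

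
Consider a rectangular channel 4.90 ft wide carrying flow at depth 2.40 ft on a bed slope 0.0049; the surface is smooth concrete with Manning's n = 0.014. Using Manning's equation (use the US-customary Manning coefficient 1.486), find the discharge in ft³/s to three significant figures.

99.3 ft³/s

A = b·y = 4.90 × 2.40 = 11.76 ft²
P = b + 2y = 4.90 + 2×2.40 = 9.700 ft
R = A/P = 11.76/9.700 = 1.212 ft
Q = (1.486/n)·A·R^(2/3)·S^(1/2) = (1.486/0.014) × 11.76 × 1.212^(2/3) × 0.0049^(1/2) = 99.35 ft³/s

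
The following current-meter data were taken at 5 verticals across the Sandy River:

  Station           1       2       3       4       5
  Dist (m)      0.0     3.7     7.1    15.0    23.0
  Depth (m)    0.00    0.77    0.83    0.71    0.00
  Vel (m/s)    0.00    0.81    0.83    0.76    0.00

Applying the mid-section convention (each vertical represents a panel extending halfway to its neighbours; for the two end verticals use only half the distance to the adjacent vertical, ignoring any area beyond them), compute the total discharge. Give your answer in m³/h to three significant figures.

37400 m³/h

w_2 = (7.1 − 0.0)/2 = 3.55 m; q_2 = 0.81 × 0.77 × 3.55 = 2.214 m³/s
w_3 = (15.0 − 3.7)/2 = 5.65 m; q_3 = 0.83 × 0.83 × 5.65 = 3.892 m³/s
w_4 = (23.0 − 7.1)/2 = 7.95 m; q_4 = 0.76 × 0.71 × 7.95 = 4.290 m³/s
Stations 1, 5 contribute zero (depth or velocity is 0).
Q = Σ qᵢ = 10.40 m³/s
= 10.40 × 3600 = 37430 m³/h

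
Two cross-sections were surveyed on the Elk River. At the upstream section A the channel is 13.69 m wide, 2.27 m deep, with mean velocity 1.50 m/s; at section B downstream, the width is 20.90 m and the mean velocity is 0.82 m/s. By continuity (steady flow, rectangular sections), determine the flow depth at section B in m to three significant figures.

2.72 m

Q = A₁V₁ = (13.69×2.27) × 1.50 = 46.61 m³/s
d₂ = Q/(b₂ V₂) = 46.61/(20.90×0.82) = 2.720 m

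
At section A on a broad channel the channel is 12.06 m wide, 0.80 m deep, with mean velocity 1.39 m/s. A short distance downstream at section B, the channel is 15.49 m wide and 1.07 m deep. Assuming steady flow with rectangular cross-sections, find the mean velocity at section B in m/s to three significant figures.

0.809 m/s

Q = A₁V₁ = (12.06×0.80) × 1.39 = 13.41 m³/s
A₂ = 15.49 × 1.07 = 16.57 m²
V₂ = Q/A₂ = 13.41/16.57 = 0.8091 m/s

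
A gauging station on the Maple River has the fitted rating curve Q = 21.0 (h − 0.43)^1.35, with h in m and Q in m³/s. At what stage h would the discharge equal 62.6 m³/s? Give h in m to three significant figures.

h − h₀ = (Q/C)^(1/b) = (62.6/21.0)^(1/1.35) = 2.246 m
h = 0.43 + 2.246 = 2.676 m

2.68 m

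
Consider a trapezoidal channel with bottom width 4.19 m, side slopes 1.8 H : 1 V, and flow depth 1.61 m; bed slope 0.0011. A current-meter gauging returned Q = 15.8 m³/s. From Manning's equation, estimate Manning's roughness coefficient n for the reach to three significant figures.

0.0248

A = (b + z·y)·y = (4.19 + 1.8×1.61)×1.61 = 11.41 m²
P = b + 2y√(1+z²) = 4.19 + 2×1.61×√(1+1.8²) = 10.82 m
R = A/P = 11.41/10.82 = 1.055 m
n = (1/Q)·A·R^(2/3)·S^(1/2) = (1/15.8) × 11.41 × 1.036 × 0.03317 = 0.02482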